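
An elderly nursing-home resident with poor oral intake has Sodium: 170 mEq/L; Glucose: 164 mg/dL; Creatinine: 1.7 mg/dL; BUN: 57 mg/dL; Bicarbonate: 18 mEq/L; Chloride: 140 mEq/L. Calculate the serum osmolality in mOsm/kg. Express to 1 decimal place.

369.5 mOsm/kg

Calculated osmolality = 2·Na + glucose/18 + BUN/2.8
= 2·170 + 164/18 + 57/2.8
= 340 + 9.11 + 20.36
= 369.47 mOsm/kg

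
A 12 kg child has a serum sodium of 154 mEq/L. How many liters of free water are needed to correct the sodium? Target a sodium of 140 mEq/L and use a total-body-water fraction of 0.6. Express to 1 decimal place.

TBW = 0.6 · 12 = 7.2 L
Free water deficit = TBW · (Na/140 − 1)
= 7.2 · (154/140 − 1)
= 7.2 · 0.1
= 0.72 L

0.7 L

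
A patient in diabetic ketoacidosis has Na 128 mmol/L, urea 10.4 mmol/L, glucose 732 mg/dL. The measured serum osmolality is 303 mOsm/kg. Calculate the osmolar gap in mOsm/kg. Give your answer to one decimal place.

Calculated osmolality = 2·Na + glucose/18 + urea
= 2·128 + 732/18 + 10.4
= 256 + 40.67 + 10.40
= 307.07 mOsm/kg ≈ 307.1 mOsm/kg
Osmolar gap = measured − calculated = 303 − 307.1 = -4.1 mOsm/kg

-4.1 mOsm/kg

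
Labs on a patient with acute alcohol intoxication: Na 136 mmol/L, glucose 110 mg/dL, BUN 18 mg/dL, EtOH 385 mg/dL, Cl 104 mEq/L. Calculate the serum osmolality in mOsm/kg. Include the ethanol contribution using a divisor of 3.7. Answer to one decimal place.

388.6 mOsm/kg

Calculated osmolality = 2·Na + glucose/18 + BUN/2.8 + ethanol/3.7
= 2·136 + 110/18 + 18/2.8 + 385/3.7
= 272 + 6.11 + 6.43 + 104.05
= 388.59 mOsm/kg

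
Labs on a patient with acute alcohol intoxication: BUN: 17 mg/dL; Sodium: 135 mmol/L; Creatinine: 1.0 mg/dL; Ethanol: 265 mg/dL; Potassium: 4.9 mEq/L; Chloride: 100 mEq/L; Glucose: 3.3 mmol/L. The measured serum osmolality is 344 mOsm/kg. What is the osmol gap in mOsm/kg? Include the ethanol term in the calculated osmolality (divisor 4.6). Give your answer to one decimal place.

7.0 mOsm/kg

Calculated osmolality = 2·Na + glucose + BUN/2.8 + ethanol/4.6
= 2·135 + 3.3 + 17/2.8 + 265/4.6
= 270 + 3.30 + 6.07 + 57.61
= 336.98 mOsm/kg ≈ 337.0 mOsm/kg
Osmolar gap = measured − calculated = 344 − 337.0 = 7.0 mOsm/kg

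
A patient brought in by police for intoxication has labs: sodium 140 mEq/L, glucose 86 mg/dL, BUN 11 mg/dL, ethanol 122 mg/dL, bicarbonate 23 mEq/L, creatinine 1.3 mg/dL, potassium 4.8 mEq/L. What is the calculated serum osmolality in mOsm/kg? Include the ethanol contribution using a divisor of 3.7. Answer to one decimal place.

Calculated osmolality = 2·Na + glucose/18 + BUN/2.8 + ethanol/3.7
= 2·140 + 86/18 + 11/2.8 + 122/3.7
= 280 + 4.78 + 3.93 + 32.97
= 321.68 mOsm/kg

321.7 mOsm/kg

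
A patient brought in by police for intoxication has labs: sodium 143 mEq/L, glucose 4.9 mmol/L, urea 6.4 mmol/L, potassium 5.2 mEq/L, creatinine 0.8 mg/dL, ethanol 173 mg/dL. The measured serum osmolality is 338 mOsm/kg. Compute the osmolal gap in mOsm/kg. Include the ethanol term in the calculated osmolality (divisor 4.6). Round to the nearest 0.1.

Calculated osmolality = 2·Na + glucose + urea + ethanol/4.6
= 2·143 + 4.9 + 6.4 + 173/4.6
= 286 + 4.90 + 6.40 + 37.61
= 334.91 mOsm/kg ≈ 334.9 mOsm/kg
Osmolar gap = measured − calculated = 338 − 334.9 = 3.1 mOsm/kg

3.1 mOsm/kg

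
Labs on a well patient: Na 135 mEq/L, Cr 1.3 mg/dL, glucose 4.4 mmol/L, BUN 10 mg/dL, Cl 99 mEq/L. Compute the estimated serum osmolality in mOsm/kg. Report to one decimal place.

Calculated osmolality = 2·Na + glucose + BUN/2.8
= 2·135 + 4.4 + 10/2.8
= 270 + 4.40 + 3.57
= 277.97 mOsm/kg

278.0 mOsm/kg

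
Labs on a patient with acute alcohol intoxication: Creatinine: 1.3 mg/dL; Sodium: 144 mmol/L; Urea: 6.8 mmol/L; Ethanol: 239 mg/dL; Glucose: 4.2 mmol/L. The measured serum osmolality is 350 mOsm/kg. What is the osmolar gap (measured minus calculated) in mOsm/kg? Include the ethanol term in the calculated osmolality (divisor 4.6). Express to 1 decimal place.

-1.0 mOsm/kg

Calculated osmolality = 2·Na + glucose + urea + ethanol/4.6
= 2·144 + 4.2 + 6.8 + 239/4.6
= 288 + 4.20 + 6.80 + 51.96
= 350.96 mOsm/kg ≈ 351.0 mOsm/kg
Osmolar gap = measured − calculated = 350 − 351.0 = -1.0 mOsm/kg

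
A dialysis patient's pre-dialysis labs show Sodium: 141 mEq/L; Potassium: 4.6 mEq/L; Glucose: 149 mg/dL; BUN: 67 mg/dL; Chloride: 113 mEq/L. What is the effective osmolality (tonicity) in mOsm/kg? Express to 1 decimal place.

290.3 mOsm/kg

Effective osmolality excludes urea (freely permeant across cell membranes):
2·Na + glucose/18
= 2·141 + 149/18
= 282 + 8.28
= 290.28 mOsm/kg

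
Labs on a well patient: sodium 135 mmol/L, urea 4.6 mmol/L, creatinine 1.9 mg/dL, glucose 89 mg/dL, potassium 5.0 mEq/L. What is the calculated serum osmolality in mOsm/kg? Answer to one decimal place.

279.5 mOsm/kg

Calculated osmolality = 2·Na + glucose/18 + urea
= 2·135 + 89/18 + 4.6
= 270 + 4.94 + 4.60
= 279.54 mOsm/kg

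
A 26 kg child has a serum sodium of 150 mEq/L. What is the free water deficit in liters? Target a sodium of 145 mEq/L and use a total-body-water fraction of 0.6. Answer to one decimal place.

0.5 L

TBW = 0.6 · 26 = 15.6 L
Free water deficit = TBW · (Na/145 − 1)
= 15.6 · (150/145 − 1)
= 15.6 · 0.0345
= 0.54 L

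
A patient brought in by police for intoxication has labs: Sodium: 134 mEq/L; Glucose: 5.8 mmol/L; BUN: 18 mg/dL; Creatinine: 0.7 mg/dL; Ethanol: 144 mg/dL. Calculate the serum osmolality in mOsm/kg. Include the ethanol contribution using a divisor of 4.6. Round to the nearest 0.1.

Calculated osmolality = 2·Na + glucose + BUN/2.8 + ethanol/4.6
= 2·134 + 5.8 + 18/2.8 + 144/4.6
= 268 + 5.80 + 6.43 + 31.30
= 311.53 mOsm/kg

311.5 mOsm/kg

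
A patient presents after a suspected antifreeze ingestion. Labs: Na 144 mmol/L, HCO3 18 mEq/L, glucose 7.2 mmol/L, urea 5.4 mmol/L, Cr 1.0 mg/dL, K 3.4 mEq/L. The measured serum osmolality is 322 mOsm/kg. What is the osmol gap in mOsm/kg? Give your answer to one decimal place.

21.4 mOsm/kg

Calculated osmolality = 2·Na + glucose + urea
= 2·144 + 7.2 + 5.4
= 288 + 7.20 + 5.40
= 300.6 mOsm/kg ≈ 300.6 mOsm/kg
Osmolar gap = measured − calculated = 322 − 300.6 = 21.4 mOsm/kg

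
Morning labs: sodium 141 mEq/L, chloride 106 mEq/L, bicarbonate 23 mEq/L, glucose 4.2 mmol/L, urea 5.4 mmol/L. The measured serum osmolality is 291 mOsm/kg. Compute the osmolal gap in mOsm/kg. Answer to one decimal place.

-0.6 mOsm/kg

Calculated osmolality = 2·Na + glucose + urea
= 2·141 + 4.2 + 5.4
= 282 + 4.20 + 5.40
= 291.6 mOsm/kg ≈ 291.6 mOsm/kg
Osmolar gap = measured − calculated = 291 − 291.6 = -0.6 mOsm/kg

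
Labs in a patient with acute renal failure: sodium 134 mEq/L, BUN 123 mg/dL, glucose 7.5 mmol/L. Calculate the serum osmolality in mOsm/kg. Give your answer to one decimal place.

Calculated osmolality = 2·Na + glucose + BUN/2.8
= 2·134 + 7.5 + 123/2.8
= 268 + 7.50 + 43.93
= 319.43 mOsm/kg

319.4 mOsm/kg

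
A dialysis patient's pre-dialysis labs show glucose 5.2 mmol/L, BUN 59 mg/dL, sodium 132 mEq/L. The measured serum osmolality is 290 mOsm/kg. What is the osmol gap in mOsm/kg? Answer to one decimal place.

Calculated osmolality = 2·Na + glucose + BUN/2.8
= 2·132 + 5.2 + 59/2.8
= 264 + 5.20 + 21.07
= 290.27 mOsm/kg ≈ 290.3 mOsm/kg
Osmolar gap = measured − calculated = 290 − 290.3 = -0.3 mOsm/kg

-0.3 mOsm/kg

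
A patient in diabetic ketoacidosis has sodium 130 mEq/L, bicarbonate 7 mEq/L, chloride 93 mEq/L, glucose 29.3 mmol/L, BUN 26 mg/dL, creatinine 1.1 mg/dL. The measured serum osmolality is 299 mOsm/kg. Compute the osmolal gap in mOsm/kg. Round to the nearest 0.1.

Calculated osmolality = 2·Na + glucose + BUN/2.8
= 2·130 + 29.3 + 26/2.8
= 260 + 29.30 + 9.29
= 298.59 mOsm/kg ≈ 298.6 mOsm/kg
Osmolar gap = measured − calculated = 299 − 298.6 = 0.4 mOsm/kg

0.4 mOsm/kg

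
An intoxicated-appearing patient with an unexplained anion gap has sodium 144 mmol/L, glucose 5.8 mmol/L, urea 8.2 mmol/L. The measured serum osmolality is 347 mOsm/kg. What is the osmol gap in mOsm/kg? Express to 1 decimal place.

Calculated osmolality = 2·Na + glucose + urea
= 2·144 + 5.8 + 8.2
= 288 + 5.80 + 8.20
= 302 mOsm/kg ≈ 302.0 mOsm/kg
Osmolar gap = measured − calculated = 347 − 302.0 = 45.0 mOsm/kg

45.0 mOsm/kg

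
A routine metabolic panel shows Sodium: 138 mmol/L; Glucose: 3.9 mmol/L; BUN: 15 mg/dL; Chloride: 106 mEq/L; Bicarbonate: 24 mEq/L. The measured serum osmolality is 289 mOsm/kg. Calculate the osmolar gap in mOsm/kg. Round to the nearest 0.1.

Calculated osmolality = 2·Na + glucose + BUN/2.8
= 2·138 + 3.9 + 15/2.8
= 276 + 3.90 + 5.36
= 285.26 mOsm/kg ≈ 285.3 mOsm/kg
Osmolar gap = measured − calculated = 289 − 285.3 = 3.7 mOsm/kg

3.7 mOsm/kg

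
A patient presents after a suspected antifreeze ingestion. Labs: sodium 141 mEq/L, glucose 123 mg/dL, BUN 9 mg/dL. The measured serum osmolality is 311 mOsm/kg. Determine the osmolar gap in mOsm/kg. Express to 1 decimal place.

19.0 mOsm/kg

Calculated osmolality = 2·Na + glucose/18 + BUN/2.8
= 2·141 + 123/18 + 9/2.8
= 282 + 6.83 + 3.21
= 292.04 mOsm/kg ≈ 292.0 mOsm/kg
Osmolar gap = measured − calculated = 311 − 292.0 = 19.0 mOsm/kg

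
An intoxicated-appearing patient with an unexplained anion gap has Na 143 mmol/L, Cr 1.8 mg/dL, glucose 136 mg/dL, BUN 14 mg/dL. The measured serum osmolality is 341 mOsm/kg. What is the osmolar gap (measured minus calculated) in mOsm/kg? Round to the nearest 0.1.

Calculated osmolality = 2·Na + glucose/18 + BUN/2.8
= 2·143 + 136/18 + 14/2.8
= 286 + 7.56 + 5
= 298.56 mOsm/kg ≈ 298.6 mOsm/kg
Osmolar gap = measured − calculated = 341 − 298.6 = 42.4 mOsm/kg

42.4 mOsm/kg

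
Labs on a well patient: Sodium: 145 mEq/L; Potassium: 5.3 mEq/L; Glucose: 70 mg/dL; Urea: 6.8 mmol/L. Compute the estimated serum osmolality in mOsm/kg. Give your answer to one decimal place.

Calculated osmolality = 2·Na + glucose/18 + urea
= 2·145 + 70/18 + 6.8
= 290 + 3.89 + 6.80
= 300.69 mOsm/kg

300.7 mOsm/kg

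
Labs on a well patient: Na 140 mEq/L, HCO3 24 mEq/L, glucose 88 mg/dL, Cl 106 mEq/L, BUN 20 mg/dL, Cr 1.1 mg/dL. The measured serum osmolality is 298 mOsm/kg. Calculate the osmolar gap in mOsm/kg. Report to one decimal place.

Calculated osmolality = 2·Na + glucose/18 + BUN/2.8
= 2·140 + 88/18 + 20/2.8
= 280 + 4.89 + 7.14
= 292.03 mOsm/kg ≈ 292.0 mOsm/kg
Osmolar gap = measured − calculated = 298 − 292.0 = 6.0 mOsm/kg

6.0 mOsm/kg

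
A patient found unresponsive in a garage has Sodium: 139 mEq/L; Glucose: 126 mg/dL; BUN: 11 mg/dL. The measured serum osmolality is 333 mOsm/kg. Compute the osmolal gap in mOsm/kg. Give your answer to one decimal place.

Calculated osmolality = 2·Na + glucose/18 + BUN/2.8
= 2·139 + 126/18 + 11/2.8
= 278 + 7 + 3.93
= 288.93 mOsm/kg ≈ 288.9 mOsm/kg
Osmolar gap = measured − calculated = 333 − 288.9 = 44.1 mOsm/kg

44.1 mOsm/kg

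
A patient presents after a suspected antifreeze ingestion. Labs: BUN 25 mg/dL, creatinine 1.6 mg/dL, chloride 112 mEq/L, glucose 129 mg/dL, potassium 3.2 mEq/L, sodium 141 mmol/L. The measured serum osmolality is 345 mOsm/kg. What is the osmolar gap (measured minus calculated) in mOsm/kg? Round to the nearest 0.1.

Calculated osmolality = 2·Na + glucose/18 + BUN/2.8
= 2·141 + 129/18 + 25/2.8
= 282 + 7.17 + 8.93
= 298.1 mOsm/kg ≈ 298.1 mOsm/kg
Osmolar gap = measured − calculated = 345 − 298.1 = 46.9 mOsm/kg

46.9 mOsm/kg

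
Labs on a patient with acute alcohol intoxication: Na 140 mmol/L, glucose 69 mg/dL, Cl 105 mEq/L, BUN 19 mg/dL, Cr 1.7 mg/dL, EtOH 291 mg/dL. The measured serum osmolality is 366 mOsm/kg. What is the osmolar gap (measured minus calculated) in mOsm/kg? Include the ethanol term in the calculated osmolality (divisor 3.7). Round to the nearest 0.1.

-3.3 mOsm/kg

Calculated osmolality = 2·Na + glucose/18 + BUN/2.8 + ethanol/3.7
= 2·140 + 69/18 + 19/2.8 + 291/3.7
= 280 + 3.83 + 6.79 + 78.65
= 369.27 mOsm/kg ≈ 369.3 mOsm/kg
Osmolar gap = measured − calculated = 366 − 369.3 = -3.3 mOsm/kg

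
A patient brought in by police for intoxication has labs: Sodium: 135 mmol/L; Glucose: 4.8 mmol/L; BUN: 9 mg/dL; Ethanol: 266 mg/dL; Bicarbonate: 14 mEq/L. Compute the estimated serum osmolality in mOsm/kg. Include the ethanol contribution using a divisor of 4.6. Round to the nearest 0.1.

335.8 mOsm/kg

Calculated osmolality = 2·Na + glucose + BUN/2.8 + ethanol/4.6
= 2·135 + 4.8 + 9/2.8 + 266/4.6
= 270 + 4.80 + 3.21 + 57.83
= 335.84 mOsm/kg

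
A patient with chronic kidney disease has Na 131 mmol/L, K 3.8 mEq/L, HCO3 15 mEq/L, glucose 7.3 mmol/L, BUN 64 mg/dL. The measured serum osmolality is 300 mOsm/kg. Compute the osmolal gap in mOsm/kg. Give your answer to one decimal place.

Calculated osmolality = 2·Na + glucose + BUN/2.8
= 2·131 + 7.3 + 64/2.8
= 262 + 7.30 + 22.86
= 292.16 mOsm/kg ≈ 292.2 mOsm/kg
Osmolar gap = measured − calculated = 300 − 292.2 = 7.8 mOsm/kg

7.8 mOsm/kg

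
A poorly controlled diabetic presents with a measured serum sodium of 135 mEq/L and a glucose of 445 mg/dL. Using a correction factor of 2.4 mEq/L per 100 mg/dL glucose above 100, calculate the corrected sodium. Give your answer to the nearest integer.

143 mEq/L

Corrected Na = measured Na + 2.4 · (glucose − 100)/100
= 135 + 2.4 · (445 − 100)/100
= 135 + 8.3
= 143.3 mEq/L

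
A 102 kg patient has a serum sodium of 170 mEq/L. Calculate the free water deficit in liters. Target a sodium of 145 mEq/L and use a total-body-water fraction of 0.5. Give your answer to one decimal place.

TBW = 0.5 · 102 = 51 L
Free water deficit = TBW · (Na/145 − 1)
= 51 · (170/145 − 1)
= 51 · 0.1724
= 8.79 L

8.8 L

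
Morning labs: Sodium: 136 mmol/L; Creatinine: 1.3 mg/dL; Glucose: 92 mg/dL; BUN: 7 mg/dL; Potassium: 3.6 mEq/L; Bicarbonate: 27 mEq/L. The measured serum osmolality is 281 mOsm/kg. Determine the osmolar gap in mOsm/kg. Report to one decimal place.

1.4 mOsm/kg

Calculated osmolality = 2·Na + glucose/18 + BUN/2.8
= 2·136 + 92/18 + 7/2.8
= 272 + 5.11 + 2.50
= 279.61 mOsm/kg ≈ 279.6 mOsm/kg
Osmolar gap = measured − calculated = 281 − 279.6 = 1.4 mOsm/kg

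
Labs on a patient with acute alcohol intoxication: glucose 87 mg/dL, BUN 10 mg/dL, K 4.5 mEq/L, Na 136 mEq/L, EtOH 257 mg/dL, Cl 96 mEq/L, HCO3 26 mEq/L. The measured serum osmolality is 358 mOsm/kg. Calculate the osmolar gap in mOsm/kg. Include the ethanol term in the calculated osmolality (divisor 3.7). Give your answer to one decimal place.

Calculated osmolality = 2·Na + glucose/18 + BUN/2.8 + ethanol/3.7
= 2·136 + 87/18 + 10/2.8 + 257/3.7
= 272 + 4.83 + 3.57 + 69.46
= 349.86 mOsm/kg ≈ 349.9 mOsm/kg
Osmolar gap = measured − calculated = 358 − 349.9 = 8.1 mOsm/kg

8.1 mOsm/kg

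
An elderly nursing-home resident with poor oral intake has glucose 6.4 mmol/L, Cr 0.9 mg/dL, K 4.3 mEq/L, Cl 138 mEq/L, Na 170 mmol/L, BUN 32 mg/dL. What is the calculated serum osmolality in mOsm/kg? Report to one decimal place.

Calculated osmolality = 2·Na + glucose + BUN/2.8
= 2·170 + 6.4 + 32/2.8
= 340 + 6.40 + 11.43
= 357.83 mOsm/kg

357.8 mOsm/kg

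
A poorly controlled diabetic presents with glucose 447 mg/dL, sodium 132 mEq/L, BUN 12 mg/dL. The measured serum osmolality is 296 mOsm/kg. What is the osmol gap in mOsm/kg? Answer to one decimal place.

Calculated osmolality = 2·Na + glucose/18 + BUN/2.8
= 2·132 + 447/18 + 12/2.8
= 264 + 24.83 + 4.29
= 293.12 mOsm/kg ≈ 293.1 mOsm/kg
Osmolar gap = measured − calculated = 296 − 293.1 = 2.9 mOsm/kg

2.9 mOsm/kg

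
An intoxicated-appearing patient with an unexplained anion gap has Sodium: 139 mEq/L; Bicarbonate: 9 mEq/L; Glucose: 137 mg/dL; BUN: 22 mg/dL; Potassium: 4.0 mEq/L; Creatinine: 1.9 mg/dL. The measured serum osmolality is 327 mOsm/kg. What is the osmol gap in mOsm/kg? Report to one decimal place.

33.5 mOsm/kg

Calculated osmolality = 2·Na + glucose/18 + BUN/2.8
= 2·139 + 137/18 + 22/2.8
= 278 + 7.61 + 7.86
= 293.47 mOsm/kg ≈ 293.5 mOsm/kg
Osmolar gap = measured − calculated = 327 − 293.5 = 33.5 mOsm/kg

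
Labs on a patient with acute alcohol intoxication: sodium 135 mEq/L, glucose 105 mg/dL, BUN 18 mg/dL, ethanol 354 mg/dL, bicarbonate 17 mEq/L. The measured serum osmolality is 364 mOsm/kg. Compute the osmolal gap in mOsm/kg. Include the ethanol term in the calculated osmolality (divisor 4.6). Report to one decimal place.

4.8 mOsm/kg

Calculated osmolality = 2·Na + glucose/18 + BUN/2.8 + ethanol/4.6
= 2·135 + 105/18 + 18/2.8 + 354/4.6
= 270 + 5.83 + 6.43 + 76.96
= 359.22 mOsm/kg ≈ 359.2 mOsm/kg
Osmolar gap = measured − calculated = 364 − 359.2 = 4.8 mOsm/kg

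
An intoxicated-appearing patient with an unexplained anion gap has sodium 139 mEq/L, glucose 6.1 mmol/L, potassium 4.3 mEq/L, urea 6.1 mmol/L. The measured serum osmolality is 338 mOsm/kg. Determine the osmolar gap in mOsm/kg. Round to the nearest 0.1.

Calculated osmolality = 2·Na + glucose + urea
= 2·139 + 6.1 + 6.1
= 278 + 6.10 + 6.10
= 290.2 mOsm/kg ≈ 290.2 mOsm/kg
Osmolar gap = measured − calculated = 338 − 290.2 = 47.8 mOsm/kg

47.8 mOsm/kg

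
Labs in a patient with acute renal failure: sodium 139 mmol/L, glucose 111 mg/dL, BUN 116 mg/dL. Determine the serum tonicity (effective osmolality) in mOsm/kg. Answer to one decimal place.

284.2 mOsm/kg

Effective osmolality excludes urea (freely permeant across cell membranes):
2·Na + glucose/18
= 2·139 + 111/18
= 278 + 6.17
= 284.17 mOsm/kg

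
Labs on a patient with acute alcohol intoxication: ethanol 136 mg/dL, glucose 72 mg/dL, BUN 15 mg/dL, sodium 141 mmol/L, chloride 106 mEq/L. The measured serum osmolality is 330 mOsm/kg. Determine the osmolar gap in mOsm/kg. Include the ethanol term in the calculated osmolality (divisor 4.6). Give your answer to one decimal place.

9.1 mOsm/kg

Calculated osmolality = 2·Na + glucose/18 + BUN/2.8 + ethanol/4.6
= 2·141 + 72/18 + 15/2.8 + 136/4.6
= 282 + 4 + 5.36 + 29.57
= 320.93 mOsm/kg ≈ 320.9 mOsm/kg
Osmolar gap = measured − calculated = 330 − 320.9 = 9.1 mOsm/kg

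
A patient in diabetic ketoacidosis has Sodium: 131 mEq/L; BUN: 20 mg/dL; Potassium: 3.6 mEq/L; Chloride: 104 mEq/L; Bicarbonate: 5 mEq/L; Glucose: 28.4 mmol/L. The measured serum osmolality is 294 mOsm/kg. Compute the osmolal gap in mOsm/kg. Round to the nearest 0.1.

-3.5 mOsm/kg

Calculated osmolality = 2·Na + glucose + BUN/2.8
= 2·131 + 28.4 + 20/2.8
= 262 + 28.40 + 7.14
= 297.54 mOsm/kg ≈ 297.5 mOsm/kg
Osmolar gap = measured − calculated = 294 − 297.5 = -3.5 mOsm/kg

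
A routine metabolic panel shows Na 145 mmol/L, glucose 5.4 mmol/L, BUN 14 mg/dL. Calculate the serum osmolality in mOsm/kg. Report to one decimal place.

Calculated osmolality = 2·Na + glucose + BUN/2.8
= 2·145 + 5.4 + 14/2.8
= 290 + 5.40 + 5
= 300.4 mOsm/kg

300.4 mOsm/kg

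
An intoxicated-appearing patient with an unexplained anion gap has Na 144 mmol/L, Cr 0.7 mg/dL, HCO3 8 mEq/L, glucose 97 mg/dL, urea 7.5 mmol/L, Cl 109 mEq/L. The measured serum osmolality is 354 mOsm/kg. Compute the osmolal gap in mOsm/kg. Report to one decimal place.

53.1 mOsm/kg

Calculated osmolality = 2·Na + glucose/18 + urea
= 2·144 + 97/18 + 7.5
= 288 + 5.39 + 7.50
= 300.89 mOsm/kg ≈ 300.9 mOsm/kg
Osmolar gap = measured − calculated = 354 − 300.9 = 53.1 mOsm/kg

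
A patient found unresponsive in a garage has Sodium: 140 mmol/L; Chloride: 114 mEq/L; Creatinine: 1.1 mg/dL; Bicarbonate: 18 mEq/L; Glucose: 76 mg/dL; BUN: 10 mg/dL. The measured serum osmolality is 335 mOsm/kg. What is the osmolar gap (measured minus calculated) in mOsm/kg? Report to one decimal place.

Calculated osmolality = 2·Na + glucose/18 + BUN/2.8
= 2·140 + 76/18 + 10/2.8
= 280 + 4.22 + 3.57
= 287.79 mOsm/kg ≈ 287.8 mOsm/kg
Osmolar gap = measured − calculated = 335 − 287.8 = 47.2 mOsm/kg

47.2 mOsm/kg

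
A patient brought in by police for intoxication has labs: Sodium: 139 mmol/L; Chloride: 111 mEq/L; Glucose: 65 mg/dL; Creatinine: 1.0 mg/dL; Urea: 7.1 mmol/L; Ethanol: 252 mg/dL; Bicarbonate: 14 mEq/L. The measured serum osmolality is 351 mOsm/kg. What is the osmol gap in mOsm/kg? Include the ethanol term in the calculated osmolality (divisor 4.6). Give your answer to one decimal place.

7.5 mOsm/kg

Calculated osmolality = 2·Na + glucose/18 + urea + ethanol/4.6
= 2·139 + 65/18 + 7.1 + 252/4.6
= 278 + 3.61 + 7.10 + 54.78
= 343.49 mOsm/kg ≈ 343.5 mOsm/kg
Osmolar gap = measured − calculated = 351 − 343.5 = 7.5 mOsm/kg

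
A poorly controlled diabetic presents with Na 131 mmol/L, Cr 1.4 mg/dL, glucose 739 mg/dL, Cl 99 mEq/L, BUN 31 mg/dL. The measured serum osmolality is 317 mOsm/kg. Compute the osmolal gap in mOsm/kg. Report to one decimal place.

2.9 mOsm/kg

Calculated osmolality = 2·Na + glucose/18 + BUN/2.8
= 2·131 + 739/18 + 31/2.8
= 262 + 41.06 + 11.07
= 314.13 mOsm/kg ≈ 314.1 mOsm/kg
Osmolar gap = measured − calculated = 317 − 314.1 = 2.9 mOsm/kg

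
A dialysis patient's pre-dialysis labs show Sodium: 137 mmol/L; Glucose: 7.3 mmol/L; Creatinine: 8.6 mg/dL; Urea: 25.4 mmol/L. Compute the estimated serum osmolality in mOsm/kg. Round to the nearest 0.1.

Calculated osmolality = 2·Na + glucose + urea
= 2·137 + 7.3 + 25.4
= 274 + 7.30 + 25.40
= 306.7 mOsm/kg

306.7 mOsm/kg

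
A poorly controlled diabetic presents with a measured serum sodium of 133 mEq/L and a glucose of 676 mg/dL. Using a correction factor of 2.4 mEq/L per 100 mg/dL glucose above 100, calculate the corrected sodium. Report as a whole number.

147 mEq/L

Corrected Na = measured Na + 2.4 · (glucose − 100)/100
= 133 + 2.4 · (676 − 100)/100
= 133 + 13.8
= 146.8 mEq/L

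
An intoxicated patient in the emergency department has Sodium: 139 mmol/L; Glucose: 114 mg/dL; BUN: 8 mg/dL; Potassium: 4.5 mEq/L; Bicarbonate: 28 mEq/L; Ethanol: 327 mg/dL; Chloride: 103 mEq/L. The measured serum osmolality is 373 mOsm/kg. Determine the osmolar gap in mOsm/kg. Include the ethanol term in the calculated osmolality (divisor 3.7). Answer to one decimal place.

Calculated osmolality = 2·Na + glucose/18 + BUN/2.8 + ethanol/3.7
= 2·139 + 114/18 + 8/2.8 + 327/3.7
= 278 + 6.33 + 2.86 + 88.38
= 375.57 mOsm/kg ≈ 375.6 mOsm/kg
Osmolar gap = measured − calculated = 373 − 375.6 = -2.6 mOsm/kg

-2.6 mOsm/kg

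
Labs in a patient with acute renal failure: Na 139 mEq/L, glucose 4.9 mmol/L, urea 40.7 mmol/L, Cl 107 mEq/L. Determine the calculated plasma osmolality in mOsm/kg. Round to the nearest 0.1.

Calculated osmolality = 2·Na + glucose + urea
= 2·139 + 4.9 + 40.7
= 278 + 4.90 + 40.70
= 323.6 mOsm/kg

323.6 mOsm/kg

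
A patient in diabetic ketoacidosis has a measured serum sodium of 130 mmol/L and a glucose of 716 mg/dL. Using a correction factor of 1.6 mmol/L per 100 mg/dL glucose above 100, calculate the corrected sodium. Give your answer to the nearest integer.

140 mmol/L

Corrected Na = measured Na + 1.6 · (glucose − 100)/100
= 130 + 1.6 · (716 − 100)/100
= 130 + 9.9
= 139.9 mmol/L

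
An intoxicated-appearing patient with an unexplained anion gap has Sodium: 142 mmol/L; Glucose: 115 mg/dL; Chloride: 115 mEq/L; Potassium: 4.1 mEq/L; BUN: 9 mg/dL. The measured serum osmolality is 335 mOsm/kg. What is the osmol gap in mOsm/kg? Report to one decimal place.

41.4 mOsm/kg

Calculated osmolality = 2·Na + glucose/18 + BUN/2.8
= 2·142 + 115/18 + 9/2.8
= 284 + 6.39 + 3.21
= 293.6 mOsm/kg ≈ 293.6 mOsm/kg
Osmolar gap = measured − calculated = 335 − 293.6 = 41.4 mOsm/kg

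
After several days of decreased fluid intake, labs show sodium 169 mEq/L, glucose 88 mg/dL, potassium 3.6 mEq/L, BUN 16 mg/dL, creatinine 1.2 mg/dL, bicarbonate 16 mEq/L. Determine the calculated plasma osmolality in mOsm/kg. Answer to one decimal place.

348.6 mOsm/kg

Calculated osmolality = 2·Na + glucose/18 + BUN/2.8
= 2·169 + 88/18 + 16/2.8
= 338 + 4.89 + 5.71
= 348.6 mOsm/kg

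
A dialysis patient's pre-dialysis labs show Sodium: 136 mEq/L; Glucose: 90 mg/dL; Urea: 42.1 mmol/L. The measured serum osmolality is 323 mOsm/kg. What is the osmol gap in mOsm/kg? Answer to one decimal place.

3.9 mOsm/kg

Calculated osmolality = 2·Na + glucose/18 + urea
= 2·136 + 90/18 + 42.1
= 272 + 5 + 42.10
= 319.1 mOsm/kg ≈ 319.1 mOsm/kg
Osmolar gap = measured − calculated = 323 − 319.1 = 3.9 mOsm/kg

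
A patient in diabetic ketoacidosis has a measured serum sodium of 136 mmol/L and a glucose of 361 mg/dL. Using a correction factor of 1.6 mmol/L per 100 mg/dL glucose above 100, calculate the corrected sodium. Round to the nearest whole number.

140 mmol/L

Corrected Na = measured Na + 1.6 · (glucose − 100)/100
= 136 + 1.6 · (361 − 100)/100
= 136 + 4.2
= 140.2 mmol/L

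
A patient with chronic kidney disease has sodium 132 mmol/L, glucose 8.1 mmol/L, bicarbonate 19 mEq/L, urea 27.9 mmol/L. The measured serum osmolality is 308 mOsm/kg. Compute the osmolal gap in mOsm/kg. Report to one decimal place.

8.0 mOsm/kg

Calculated osmolality = 2·Na + glucose + urea
= 2·132 + 8.1 + 27.9
= 264 + 8.10 + 27.90
= 300 mOsm/kg ≈ 300.0 mOsm/kg
Osmolar gap = measured − calculated = 308 − 300.0 = 8.0 mOsm/kg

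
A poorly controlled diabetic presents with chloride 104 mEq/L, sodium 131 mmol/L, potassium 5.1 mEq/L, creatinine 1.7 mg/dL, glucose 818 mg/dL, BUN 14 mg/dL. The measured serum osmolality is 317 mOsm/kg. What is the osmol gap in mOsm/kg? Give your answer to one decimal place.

Calculated osmolality = 2·Na + glucose/18 + BUN/2.8
= 2·131 + 818/18 + 14/2.8
= 262 + 45.44 + 5
= 312.44 mOsm/kg ≈ 312.4 mOsm/kg
Osmolar gap = measured − calculated = 317 − 312.4 = 4.6 mOsm/kg

4.6 mOsm/kg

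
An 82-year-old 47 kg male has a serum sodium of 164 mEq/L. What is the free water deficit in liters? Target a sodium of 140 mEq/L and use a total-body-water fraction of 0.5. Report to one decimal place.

TBW = 0.5 · 47 = 23.5 L
Free water deficit = TBW · (Na/140 − 1)
= 23.5 · (164/140 − 1)
= 23.5 · 0.1714
= 4.03 L

4.0 L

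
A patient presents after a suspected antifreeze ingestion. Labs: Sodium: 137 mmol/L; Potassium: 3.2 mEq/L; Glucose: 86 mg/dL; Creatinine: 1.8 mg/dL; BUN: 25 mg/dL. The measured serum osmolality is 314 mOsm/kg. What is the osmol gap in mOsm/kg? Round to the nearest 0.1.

Calculated osmolality = 2·Na + glucose/18 + BUN/2.8
= 2·137 + 86/18 + 25/2.8
= 274 + 4.78 + 8.93
= 287.71 mOsm/kg ≈ 287.7 mOsm/kg
Osmolar gap = measured − calculated = 314 − 287.7 = 26.3 mOsm/kg

26.3 mOsm/kg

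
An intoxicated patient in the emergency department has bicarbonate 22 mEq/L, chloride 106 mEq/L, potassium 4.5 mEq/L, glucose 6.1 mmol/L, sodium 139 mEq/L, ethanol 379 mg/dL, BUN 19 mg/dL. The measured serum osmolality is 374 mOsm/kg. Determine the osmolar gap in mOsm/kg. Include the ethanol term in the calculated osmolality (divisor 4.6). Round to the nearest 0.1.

0.7 mOsm/kg

Calculated osmolality = 2·Na + glucose + BUN/2.8 + ethanol/4.6
= 2·139 + 6.1 + 19/2.8 + 379/4.6
= 278 + 6.10 + 6.79 + 82.39
= 373.28 mOsm/kg ≈ 373.3 mOsm/kg
Osmolar gap = measured − calculated = 374 − 373.3 = 0.7 mOsm/kg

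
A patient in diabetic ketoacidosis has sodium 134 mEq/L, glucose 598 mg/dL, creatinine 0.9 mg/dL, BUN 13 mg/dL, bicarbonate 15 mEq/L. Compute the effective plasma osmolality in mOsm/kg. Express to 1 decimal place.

301.2 mOsm/kg

Effective osmolality excludes urea (freely permeant across cell membranes):
2·Na + glucose/18
= 2·134 + 598/18
= 268 + 33.22
= 301.22 mOsm/kg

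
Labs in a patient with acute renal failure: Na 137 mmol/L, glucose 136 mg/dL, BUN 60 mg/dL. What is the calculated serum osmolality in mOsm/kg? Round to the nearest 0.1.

303.0 mOsm/kg

Calculated osmolality = 2·Na + glucose/18 + BUN/2.8
= 2·137 + 136/18 + 60/2.8
= 274 + 7.56 + 21.43
= 302.99 mOsm/kg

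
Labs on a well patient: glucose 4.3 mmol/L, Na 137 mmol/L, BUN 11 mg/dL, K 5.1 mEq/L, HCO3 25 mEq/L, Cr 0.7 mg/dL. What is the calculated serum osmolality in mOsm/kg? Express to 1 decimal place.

282.2 mOsm/kg

Calculated osmolality = 2·Na + glucose + BUN/2.8
= 2·137 + 4.3 + 11/2.8
= 274 + 4.30 + 3.93
= 282.23 mOsm/kg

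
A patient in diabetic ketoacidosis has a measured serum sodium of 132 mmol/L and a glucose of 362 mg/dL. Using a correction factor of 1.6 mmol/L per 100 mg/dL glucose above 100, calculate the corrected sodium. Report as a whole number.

Corrected Na = measured Na + 1.6 · (glucose − 100)/100
= 132 + 1.6 · (362 − 100)/100
= 132 + 4.2
= 136.2 mmol/L

136 mmol/L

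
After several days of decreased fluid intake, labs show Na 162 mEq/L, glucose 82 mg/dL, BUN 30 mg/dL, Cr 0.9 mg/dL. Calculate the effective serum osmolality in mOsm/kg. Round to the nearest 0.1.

328.6 mOsm/kg

Effective osmolality excludes urea (freely permeant across cell membranes):
2·Na + glucose/18
= 2·162 + 82/18
= 324 + 4.56
= 328.56 mOsm/kg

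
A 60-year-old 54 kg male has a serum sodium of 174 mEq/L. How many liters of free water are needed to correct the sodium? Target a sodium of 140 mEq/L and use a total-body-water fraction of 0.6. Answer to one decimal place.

TBW = 0.6 · 54 = 32.4 L
Free water deficit = TBW · (Na/140 − 1)
= 32.4 · (174/140 − 1)
= 32.4 · 0.2429
= 7.87 L

7.9 L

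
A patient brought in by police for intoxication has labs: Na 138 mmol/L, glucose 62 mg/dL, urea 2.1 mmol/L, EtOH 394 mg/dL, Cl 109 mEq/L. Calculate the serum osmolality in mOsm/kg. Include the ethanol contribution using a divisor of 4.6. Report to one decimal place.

Calculated osmolality = 2·Na + glucose/18 + urea + ethanol/4.6
= 2·138 + 62/18 + 2.1 + 394/4.6
= 276 + 3.44 + 2.10 + 85.65
= 367.19 mOsm/kg

367.2 mOsm/kg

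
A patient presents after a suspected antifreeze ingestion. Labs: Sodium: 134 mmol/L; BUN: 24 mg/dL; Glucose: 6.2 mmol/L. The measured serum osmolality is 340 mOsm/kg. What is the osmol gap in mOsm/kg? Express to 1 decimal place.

Calculated osmolality = 2·Na + glucose + BUN/2.8
= 2·134 + 6.2 + 24/2.8
= 268 + 6.20 + 8.57
= 282.77 mOsm/kg ≈ 282.8 mOsm/kg
Osmolar gap = measured − calculated = 340 − 282.8 = 57.2 mOsm/kg

57.2 mOsm/kg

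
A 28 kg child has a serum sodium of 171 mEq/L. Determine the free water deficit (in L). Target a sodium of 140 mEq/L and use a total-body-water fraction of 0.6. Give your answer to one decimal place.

TBW = 0.6 · 28 = 16.8 L
Free water deficit = TBW · (Na/140 − 1)
= 16.8 · (171/140 − 1)
= 16.8 · 0.2214
= 3.72 L

3.7 L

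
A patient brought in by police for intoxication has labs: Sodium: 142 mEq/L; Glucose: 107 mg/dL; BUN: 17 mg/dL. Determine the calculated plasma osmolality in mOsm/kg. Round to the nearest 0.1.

296.0 mOsm/kg

Calculated osmolality = 2·Na + glucose/18 + BUN/2.8
= 2·142 + 107/18 + 17/2.8
= 284 + 5.94 + 6.07
= 296.01 mOsm/kg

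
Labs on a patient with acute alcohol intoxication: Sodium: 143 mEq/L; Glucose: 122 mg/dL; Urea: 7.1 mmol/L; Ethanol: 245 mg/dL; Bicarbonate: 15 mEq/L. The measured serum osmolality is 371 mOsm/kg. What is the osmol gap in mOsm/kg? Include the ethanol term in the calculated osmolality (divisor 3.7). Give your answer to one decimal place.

Calculated osmolality = 2·Na + glucose/18 + urea + ethanol/3.7
= 2·143 + 122/18 + 7.1 + 245/3.7
= 286 + 6.78 + 7.10 + 66.22
= 366.1 mOsm/kg ≈ 366.1 mOsm/kg
Osmolar gap = measured − calculated = 371 − 366.1 = 4.9 mOsm/kg

4.9 mOsm/kg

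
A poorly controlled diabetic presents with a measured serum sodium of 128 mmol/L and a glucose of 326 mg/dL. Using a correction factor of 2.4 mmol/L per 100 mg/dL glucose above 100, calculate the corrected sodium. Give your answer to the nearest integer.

133 mmol/L

Corrected Na = measured Na + 2.4 · (glucose − 100)/100
= 128 + 2.4 · (326 − 100)/100
= 128 + 5.4
= 133.4 mmol/L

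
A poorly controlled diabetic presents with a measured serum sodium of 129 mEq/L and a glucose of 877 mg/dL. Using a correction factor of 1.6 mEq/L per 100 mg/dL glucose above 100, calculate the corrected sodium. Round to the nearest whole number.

Corrected Na = measured Na + 1.6 · (glucose − 100)/100
= 129 + 1.6 · (877 − 100)/100
= 129 + 12.4
= 141.4 mEq/L

141 mEq/L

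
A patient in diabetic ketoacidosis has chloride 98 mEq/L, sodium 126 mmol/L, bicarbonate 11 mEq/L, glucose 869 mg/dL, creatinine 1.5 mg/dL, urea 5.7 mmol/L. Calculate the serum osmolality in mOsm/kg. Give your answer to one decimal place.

306.0 mOsm/kg

Calculated osmolality = 2·Na + glucose/18 + urea
= 2·126 + 869/18 + 5.7
= 252 + 48.28 + 5.70
= 305.98 mOsm/kg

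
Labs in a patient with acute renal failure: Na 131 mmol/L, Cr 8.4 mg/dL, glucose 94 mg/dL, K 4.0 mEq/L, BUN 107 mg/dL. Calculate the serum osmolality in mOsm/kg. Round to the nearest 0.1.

305.4 mOsm/kg

Calculated osmolality = 2·Na + glucose/18 + BUN/2.8
= 2·131 + 94/18 + 107/2.8
= 262 + 5.22 + 38.21
= 305.43 mOsm/kg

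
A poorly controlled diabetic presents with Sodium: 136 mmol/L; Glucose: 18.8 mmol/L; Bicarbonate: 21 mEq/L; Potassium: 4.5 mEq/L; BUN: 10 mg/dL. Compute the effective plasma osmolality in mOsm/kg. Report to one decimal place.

290.8 mOsm/kg

Effective osmolality excludes urea (freely permeant across cell membranes):
2·Na + glucose
= 2·136 + 18.8
= 272 + 18.8
= 290.8 mOsm/kg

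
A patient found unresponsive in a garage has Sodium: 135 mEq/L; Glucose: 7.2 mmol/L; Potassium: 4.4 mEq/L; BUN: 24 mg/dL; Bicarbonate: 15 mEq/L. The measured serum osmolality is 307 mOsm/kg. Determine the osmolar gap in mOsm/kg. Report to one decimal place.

Calculated osmolality = 2·Na + glucose + BUN/2.8
= 2·135 + 7.2 + 24/2.8
= 270 + 7.20 + 8.57
= 285.77 mOsm/kg ≈ 285.8 mOsm/kg
Osmolar gap = measured − calculated = 307 − 285.8 = 21.2 mOsm/kg

21.2 mOsm/kg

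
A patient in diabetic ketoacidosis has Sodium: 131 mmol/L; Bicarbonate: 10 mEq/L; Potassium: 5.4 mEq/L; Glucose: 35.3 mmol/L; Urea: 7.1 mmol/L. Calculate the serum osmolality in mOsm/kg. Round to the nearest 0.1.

304.4 mOsm/kg

Calculated osmolality = 2·Na + glucose + urea
= 2·131 + 35.3 + 7.1
= 262 + 35.30 + 7.10
= 304.4 mOsm/kg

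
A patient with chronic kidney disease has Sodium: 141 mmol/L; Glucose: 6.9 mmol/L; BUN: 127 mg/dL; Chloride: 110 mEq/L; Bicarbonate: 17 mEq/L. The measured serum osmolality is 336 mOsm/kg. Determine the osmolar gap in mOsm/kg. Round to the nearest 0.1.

1.7 mOsm/kg

Calculated osmolality = 2·Na + glucose + BUN/2.8
= 2·141 + 6.9 + 127/2.8
= 282 + 6.90 + 45.36
= 334.26 mOsm/kg ≈ 334.3 mOsm/kg
Osmolar gap = measured − calculated = 336 − 334.3 = 1.7 mOsm/kg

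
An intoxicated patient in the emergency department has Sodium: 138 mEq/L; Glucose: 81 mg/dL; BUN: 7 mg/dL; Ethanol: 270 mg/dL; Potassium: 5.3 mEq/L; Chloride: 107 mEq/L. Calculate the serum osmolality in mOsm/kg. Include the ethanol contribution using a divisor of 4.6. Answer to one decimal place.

341.7 mOsm/kg

Calculated osmolality = 2·Na + glucose/18 + BUN/2.8 + ethanol/4.6
= 2·138 + 81/18 + 7/2.8 + 270/4.6
= 276 + 4.50 + 2.50 + 58.70
= 341.7 mOsm/kg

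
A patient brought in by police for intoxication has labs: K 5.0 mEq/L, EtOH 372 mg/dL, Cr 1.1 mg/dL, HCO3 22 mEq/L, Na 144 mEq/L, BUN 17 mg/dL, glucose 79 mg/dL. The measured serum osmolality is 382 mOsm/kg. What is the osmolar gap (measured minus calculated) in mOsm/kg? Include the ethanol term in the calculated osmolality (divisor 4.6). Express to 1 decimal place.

2.7 mOsm/kg

Calculated osmolality = 2·Na + glucose/18 + BUN/2.8 + ethanol/4.6
= 2·144 + 79/18 + 17/2.8 + 372/4.6
= 288 + 4.39 + 6.07 + 80.87
= 379.33 mOsm/kg ≈ 379.3 mOsm/kg
Osmolar gap = measured − calculated = 382 − 379.3 = 2.7 mOsm/kg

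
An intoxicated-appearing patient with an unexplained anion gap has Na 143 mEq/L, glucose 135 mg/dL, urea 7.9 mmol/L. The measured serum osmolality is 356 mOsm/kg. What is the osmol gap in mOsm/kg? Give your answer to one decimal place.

54.6 mOsm/kg

Calculated osmolality = 2·Na + glucose/18 + urea
= 2·143 + 135/18 + 7.9
= 286 + 7.50 + 7.90
= 301.4 mOsm/kg ≈ 301.4 mOsm/kg
Osmolar gap = measured − calculated = 356 − 301.4 = 54.6 mOsm/kg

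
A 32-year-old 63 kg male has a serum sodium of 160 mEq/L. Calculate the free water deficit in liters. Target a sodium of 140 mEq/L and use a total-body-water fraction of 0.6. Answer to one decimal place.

5.4 L

TBW = 0.6 · 63 = 37.8 L
Free water deficit = TBW · (Na/140 − 1)
= 37.8 · (160/140 − 1)
= 37.8 · 0.1429
= 5.4 L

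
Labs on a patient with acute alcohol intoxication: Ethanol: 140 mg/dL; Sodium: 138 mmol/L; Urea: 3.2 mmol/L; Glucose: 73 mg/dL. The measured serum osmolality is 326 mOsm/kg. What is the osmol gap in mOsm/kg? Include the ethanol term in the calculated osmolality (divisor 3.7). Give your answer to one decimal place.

4.9 mOsm/kg

Calculated osmolality = 2·Na + glucose/18 + urea + ethanol/3.7
= 2·138 + 73/18 + 3.2 + 140/3.7
= 276 + 4.06 + 3.20 + 37.84
= 321.1 mOsm/kg ≈ 321.1 mOsm/kg
Osmolar gap = measured − calculated = 326 − 321.1 = 4.9 mOsm/kg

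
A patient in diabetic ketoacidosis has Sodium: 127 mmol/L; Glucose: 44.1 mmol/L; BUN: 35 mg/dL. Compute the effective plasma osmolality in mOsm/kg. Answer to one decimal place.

Effective osmolality excludes urea (freely permeant across cell membranes):
2·Na + glucose
= 2·127 + 44.1
= 254 + 44.1
= 298.1 mOsm/kg

298.1 mOsm/kg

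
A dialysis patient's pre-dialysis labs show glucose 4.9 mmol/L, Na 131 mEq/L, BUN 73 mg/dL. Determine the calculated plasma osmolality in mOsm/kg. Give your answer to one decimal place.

Calculated osmolality = 2·Na + glucose + BUN/2.8
= 2·131 + 4.9 + 73/2.8
= 262 + 4.90 + 26.07
= 292.97 mOsm/kg

293.0 mOsm/kg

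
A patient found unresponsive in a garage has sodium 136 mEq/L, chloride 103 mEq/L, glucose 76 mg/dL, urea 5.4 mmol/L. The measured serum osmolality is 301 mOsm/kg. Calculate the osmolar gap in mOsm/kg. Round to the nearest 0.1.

Calculated osmolality = 2·Na + glucose/18 + urea
= 2·136 + 76/18 + 5.4
= 272 + 4.22 + 5.40
= 281.62 mOsm/kg ≈ 281.6 mOsm/kg
Osmolar gap = measured − calculated = 301 − 281.6 = 19.4 mOsm/kg

19.4 mOsm/kg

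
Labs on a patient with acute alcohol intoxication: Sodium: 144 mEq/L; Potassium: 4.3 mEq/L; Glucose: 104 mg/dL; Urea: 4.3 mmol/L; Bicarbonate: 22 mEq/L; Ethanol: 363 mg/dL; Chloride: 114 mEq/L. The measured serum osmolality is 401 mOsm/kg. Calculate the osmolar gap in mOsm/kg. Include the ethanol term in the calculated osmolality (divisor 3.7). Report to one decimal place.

Calculated osmolality = 2·Na + glucose/18 + urea + ethanol/3.7
= 2·144 + 104/18 + 4.3 + 363/3.7
= 288 + 5.78 + 4.30 + 98.11
= 396.19 mOsm/kg ≈ 396.2 mOsm/kg
Osmolar gap = measured − calculated = 401 − 396.2 = 4.8 mOsm/kg

4.8 mOsm/kg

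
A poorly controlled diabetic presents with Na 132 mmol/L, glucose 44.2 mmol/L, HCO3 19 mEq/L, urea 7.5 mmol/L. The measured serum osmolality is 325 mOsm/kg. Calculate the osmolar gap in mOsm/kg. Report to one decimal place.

9.3 mOsm/kg

Calculated osmolality = 2·Na + glucose + urea
= 2·132 + 44.2 + 7.5
= 264 + 44.20 + 7.50
= 315.7 mOsm/kg ≈ 315.7 mOsm/kg
Osmolar gap = measured − calculated = 325 − 315.7 = 9.3 mOsm/kg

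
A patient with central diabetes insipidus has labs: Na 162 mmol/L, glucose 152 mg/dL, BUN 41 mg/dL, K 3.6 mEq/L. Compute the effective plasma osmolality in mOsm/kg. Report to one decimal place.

Effective osmolality excludes urea (freely permeant across cell membranes):
2·Na + glucose/18
= 2·162 + 152/18
= 324 + 8.44
= 332.44 mOsm/kg

332.4 mOsm/kg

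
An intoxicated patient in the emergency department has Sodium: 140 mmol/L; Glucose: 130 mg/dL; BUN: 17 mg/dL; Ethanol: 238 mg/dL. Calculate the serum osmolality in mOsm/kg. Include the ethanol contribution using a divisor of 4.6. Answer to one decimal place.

Calculated osmolality = 2·Na + glucose/18 + BUN/2.8 + ethanol/4.6
= 2·140 + 130/18 + 17/2.8 + 238/4.6
= 280 + 7.22 + 6.07 + 51.74
= 345.03 mOsm/kg

345.0 mOsm/kg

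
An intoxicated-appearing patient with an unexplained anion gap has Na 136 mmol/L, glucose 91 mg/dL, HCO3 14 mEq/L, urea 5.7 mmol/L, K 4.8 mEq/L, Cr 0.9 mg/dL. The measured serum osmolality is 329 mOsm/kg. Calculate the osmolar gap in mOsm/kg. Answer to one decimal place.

Calculated osmolality = 2·Na + glucose/18 + urea
= 2·136 + 91/18 + 5.7
= 272 + 5.06 + 5.70
= 282.76 mOsm/kg ≈ 282.8 mOsm/kg
Osmolar gap = measured − calculated = 329 − 282.8 = 46.2 mOsm/kg

46.2 mOsm/kg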